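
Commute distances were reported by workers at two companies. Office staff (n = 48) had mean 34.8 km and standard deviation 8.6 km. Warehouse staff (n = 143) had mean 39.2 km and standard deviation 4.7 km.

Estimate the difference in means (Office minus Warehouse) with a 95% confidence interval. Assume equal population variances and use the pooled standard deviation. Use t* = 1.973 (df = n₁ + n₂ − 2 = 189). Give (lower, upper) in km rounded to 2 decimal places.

s_p = √[((n₁−1)s₁² + (n₂−1)s₂²)/(n₁+n₂−2)] = √[(47·8.6² + 142·4.7²)/189] = 5.9151.
SE = 5.9151·√(1/48 + 1/143) = 0.9867.
With t* = 1.973, margin = 1.973 × 0.9867 = 1.9468.
x̄₁ − x̄₂ = 34.8 − 39.2 = -4.4000; interval -4.4000 ± 1.9468 = (-6.35, -2.45).

(-6.35, -2.45)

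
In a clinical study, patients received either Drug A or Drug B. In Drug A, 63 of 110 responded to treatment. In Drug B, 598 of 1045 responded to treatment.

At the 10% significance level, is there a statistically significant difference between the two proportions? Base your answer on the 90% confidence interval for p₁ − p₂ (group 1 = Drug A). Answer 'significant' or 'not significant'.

First, p̂₁ = 63/110 = 0.5727; p̂₂ = 598/1045 = 0.5722.
The two standard errors are √(0.5727×0.4273/110) = 0.04717 and √(0.5722×0.4278/1045) = 0.01531.
Because the samples are independent, SE_diff = √(0.04717² + 0.01531²) = 0.04959.
Using z* = 1.645 for 90%, ME = 1.645 × 0.04959 = 0.08158.
p̂₁ − p̂₂ = 0.0005; interval 0.0005 ± 0.08158 gives (-0.08108, 0.08208).
The interval (-0.08108, 0.08208) contains 0, so the difference is not significant.

not significant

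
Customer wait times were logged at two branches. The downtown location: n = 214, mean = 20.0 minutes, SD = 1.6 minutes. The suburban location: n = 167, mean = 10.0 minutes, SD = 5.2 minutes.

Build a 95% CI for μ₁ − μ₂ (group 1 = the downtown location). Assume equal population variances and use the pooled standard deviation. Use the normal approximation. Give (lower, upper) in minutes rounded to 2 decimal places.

(9.26, 10.74)

Pooled variance s_p² = [213·1.6² + 166·5.2²] / (214+167−2) = 13.2821, so s_p = 3.6445.
SE_diff = s_p·√(1/n₁ + 1/n₂) = 3.6445·√(1/214 + 1/167) = 0.3763.
z* = 1.960; margin = 1.960 × 0.3763 = 0.7375.
Difference = 20.0 − 10.0 = 10.0000.
10.0000 ± 0.7375 → (9.26, 10.74).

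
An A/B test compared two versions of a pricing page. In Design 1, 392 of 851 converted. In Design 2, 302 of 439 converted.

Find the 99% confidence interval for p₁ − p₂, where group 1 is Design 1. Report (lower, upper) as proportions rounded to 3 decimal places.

(-0.299, -0.155)

Sample proportions: 392/851 = 0.4606, 302/439 = 0.6879.
Each SE is √(p̂(1−p̂)/n): √(0.4606·0.5394/851) = 0.01709 and √(0.6879·0.3121/439) = 0.02211.
SE(p̂₁ − p̂₂) = √(SE₁² + SE₂²) = √(0.0002920681 + 0.0004888521) = 0.02794, since the two samples are independent.
At 99% confidence z* = 2.576; margin = 2.576 × 0.02794 = 0.07197.
The difference is 0.4606 − 0.6879 = -0.2273, so the interval is -0.2273 ± 0.07197 = (-0.299, -0.155).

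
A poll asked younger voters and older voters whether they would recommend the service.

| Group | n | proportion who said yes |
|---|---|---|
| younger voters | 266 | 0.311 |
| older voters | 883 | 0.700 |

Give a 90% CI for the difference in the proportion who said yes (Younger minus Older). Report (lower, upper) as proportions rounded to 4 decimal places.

(-0.4421, -0.3359)

SE₁ = √(p̂₁(1−p̂₁)/n₁) = √(0.3110·0.6890/266) = 0.02838; SE₂ = √(0.7000·0.3000/883) = 0.01542.
Independent samples: SE of the difference = √(SE₁² + SE₂²) = √(0.0008054244 + 0.0002377764) = 0.03230.
z* for 90% confidence is 1.645, so the margin of error is 1.645 × 0.03230 = 0.05313.
Point estimate p̂₁ − p̂₂ = 0.3110 − 0.7000 = -0.3890.
-0.3890 ± 0.05313 → (-0.4421, -0.3359).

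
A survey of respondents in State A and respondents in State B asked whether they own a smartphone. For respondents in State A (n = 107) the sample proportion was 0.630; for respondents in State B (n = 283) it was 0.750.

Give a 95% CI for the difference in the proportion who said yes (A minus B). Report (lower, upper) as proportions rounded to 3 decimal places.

(-0.224, -0.016)

Each SE is √(p̂(1−p̂)/n): √(0.6300·0.3700/107) = 0.04667 and √(0.7500·0.2500/283) = 0.02574.
SE(p̂₁ − p̂₂) = √(SE₁² + SE₂²) = √(0.0021780889 + 0.0006625476) = 0.05330, since the two samples are independent.
At 95% confidence z* = 1.960; margin = 1.960 × 0.05330 = 0.10447.
The difference is 0.6300 − 0.7500 = -0.1200, so the interval is -0.1200 ± 0.10447 = (-0.224, -0.016).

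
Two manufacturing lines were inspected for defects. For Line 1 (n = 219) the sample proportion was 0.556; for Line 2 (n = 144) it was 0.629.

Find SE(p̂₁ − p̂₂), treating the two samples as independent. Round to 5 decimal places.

0.05242

SE₁ = √(p̂₁(1−p̂₁)/n₁) = √(0.5560·0.4440/219) = 0.03357; SE₂ = √(0.6290·0.3710/144) = 0.04026.
Independent samples: SE of the difference = √(SE₁² + SE₂²) = √(0.0011269449 + 0.0016208676) = 0.05242.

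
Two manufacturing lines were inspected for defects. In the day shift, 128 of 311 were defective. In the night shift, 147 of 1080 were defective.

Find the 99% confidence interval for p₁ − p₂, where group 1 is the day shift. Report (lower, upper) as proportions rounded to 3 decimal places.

(0.199, 0.352)

First, p̂₁ = 128/311 = 0.4116; p̂₂ = 147/1080 = 0.1361.
The two standard errors are √(0.4116×0.5884/311) = 0.02791 and √(0.1361×0.8639/1080) = 0.01043.
Because the samples are independent, SE_diff = √(0.02791² + 0.01043²) = 0.02980.
Using z* = 2.576 for 99%, ME = 2.576 × 0.02980 = 0.07676.
p̂₁ − p̂₂ = 0.2755; interval 0.2755 ± 0.07676 gives (0.199, 0.352).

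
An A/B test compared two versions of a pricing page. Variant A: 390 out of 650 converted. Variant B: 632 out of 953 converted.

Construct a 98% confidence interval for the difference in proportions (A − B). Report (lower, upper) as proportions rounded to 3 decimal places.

p̂₁ = 390/650 = 0.6000 and p̂₂ = 632/953 = 0.6632.
SE₁ = √(p̂₁(1−p̂₁)/n₁) = √(0.6000·0.4000/650) = 0.01922; SE₂ = √(0.6632·0.3368/953) = 0.01531.
Independent samples: SE of the difference = √(SE₁² + SE₂²) = √(0.0003694084 + 0.0002343961) = 0.02457.
z* for 98% confidence is 2.326, so the margin of error is 2.326 × 0.02457 = 0.05715.
Point estimate p̂₁ − p̂₂ = 0.6000 − 0.6632 = -0.0632.
-0.0632 ± 0.05715 → (-0.120, -0.006).

(-0.120, -0.006)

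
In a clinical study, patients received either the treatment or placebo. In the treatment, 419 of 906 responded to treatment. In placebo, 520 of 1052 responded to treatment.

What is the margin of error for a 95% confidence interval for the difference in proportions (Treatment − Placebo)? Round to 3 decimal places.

p̂₁ = 419/906 = 0.4625 and p̂₂ = 520/1052 = 0.4943.
SE₁ = √(p̂₁(1−p̂₁)/n₁) = √(0.4625·0.5375/906) = 0.01656; SE₂ = √(0.4943·0.5057/1052) = 0.01541.
Independent samples: SE of the difference = √(SE₁² + SE₂²) = √(0.0002742336 + 0.0002374681) = 0.02262.
z* for 95% confidence is 1.960, so the margin of error is 1.960 × 0.02262 = 0.04434.

0.044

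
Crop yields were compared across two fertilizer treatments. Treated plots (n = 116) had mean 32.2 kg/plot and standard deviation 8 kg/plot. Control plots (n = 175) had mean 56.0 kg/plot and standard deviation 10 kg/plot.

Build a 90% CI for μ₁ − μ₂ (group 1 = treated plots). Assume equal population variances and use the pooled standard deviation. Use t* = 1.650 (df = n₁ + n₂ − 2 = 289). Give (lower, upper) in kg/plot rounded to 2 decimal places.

(-25.63, -21.97)

Pooled variance s_p² = [115·8² + 174·10²] / (116+175−2) = 85.6747, so s_p = 9.2561.
SE_diff = s_p·√(1/n₁ + 1/n₂) = 9.2561·√(1/116 + 1/175) = 1.1082.
t* = 1.650; margin = 1.650 × 1.1082 = 1.8285.
Difference = 32.2 − 56.0 = -23.8000.
-23.8000 ± 1.8285 → (-25.63, -21.97).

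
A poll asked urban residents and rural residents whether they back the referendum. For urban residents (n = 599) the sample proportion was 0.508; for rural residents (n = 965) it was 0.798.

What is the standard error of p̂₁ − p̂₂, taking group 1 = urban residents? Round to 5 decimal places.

The two standard errors are √(0.5080×0.4920/599) = 0.02043 and √(0.7980×0.2020/965) = 0.01292.
Because the samples are independent, SE_diff = √(0.02043² + 0.01292²) = 0.02417.

0.02417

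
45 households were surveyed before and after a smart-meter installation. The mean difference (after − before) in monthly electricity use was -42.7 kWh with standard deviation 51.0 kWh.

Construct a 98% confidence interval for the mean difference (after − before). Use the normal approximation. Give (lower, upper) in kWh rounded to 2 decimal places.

Paired design: SE = s_d/√n = 51.0/√45 = 7.6026.
z* = 2.326; margin of error = 2.326 × 7.6026 = 17.6836.
-42.7 ± 17.6836 → (-60.38, -25.02).

(-60.38, -25.02)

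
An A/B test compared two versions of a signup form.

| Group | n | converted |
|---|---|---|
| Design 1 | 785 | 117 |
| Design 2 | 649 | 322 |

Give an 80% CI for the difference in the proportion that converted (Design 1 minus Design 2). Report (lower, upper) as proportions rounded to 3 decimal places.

(-0.377, -0.317)

p̂₁ = 117/785 = 0.1490 and p̂₂ = 322/649 = 0.4961.
SE₁ = √(p̂₁(1−p̂₁)/n₁) = √(0.1490·0.8510/785) = 0.01271; SE₂ = √(0.4961·0.5039/649) = 0.01963.
Independent samples: SE of the difference = √(SE₁² + SE₂²) = √(0.0001615441 + 0.0003853369) = 0.02339.
z* for 80% confidence is 1.282, so the margin of error is 1.282 × 0.02339 = 0.02999.
Point estimate p̂₁ − p̂₂ = 0.1490 − 0.4961 = -0.3471.
-0.3471 ± 0.02999 → (-0.377, -0.317).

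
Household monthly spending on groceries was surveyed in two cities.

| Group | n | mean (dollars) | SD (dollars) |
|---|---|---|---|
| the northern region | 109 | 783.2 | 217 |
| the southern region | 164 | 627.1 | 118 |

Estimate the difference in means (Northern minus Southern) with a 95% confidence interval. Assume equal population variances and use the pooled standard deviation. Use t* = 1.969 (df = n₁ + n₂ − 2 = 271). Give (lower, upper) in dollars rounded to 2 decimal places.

(116.01, 196.19)

Pooled variance s_p² = [108·217² + 163·118²] / (109+164−2) = 27141.0480, so s_p = 164.7454.
SE_diff = s_p·√(1/n₁ + 1/n₂) = 164.7454·√(1/109 + 1/164) = 20.3591.
t* = 1.969; margin = 1.969 × 20.3591 = 40.0871.
Difference = 783.2 − 627.1 = 156.1000.
156.1000 ± 40.0871 → (116.01, 196.19).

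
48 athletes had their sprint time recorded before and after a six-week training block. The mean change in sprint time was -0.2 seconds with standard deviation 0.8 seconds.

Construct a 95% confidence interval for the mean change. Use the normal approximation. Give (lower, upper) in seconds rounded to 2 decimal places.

(-0.43, 0.03)

Paired design: SE = s_d/√n = 0.8/√48 = 0.1155.
z* = 1.960; margin of error = 1.960 × 0.1155 = 0.2264.
-0.2 ± 0.2264 → (-0.43, 0.03).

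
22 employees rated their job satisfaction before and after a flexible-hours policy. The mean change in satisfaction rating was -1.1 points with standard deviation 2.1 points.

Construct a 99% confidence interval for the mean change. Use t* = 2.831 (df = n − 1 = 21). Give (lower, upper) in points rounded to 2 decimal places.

Paired design: SE = s_d/√n = 2.1/√22 = 0.4477.
t* = 2.831; margin of error = 2.831 × 0.4477 = 1.2674.
-1.1 ± 1.2674 → (-2.37, 0.17).

(-2.37, 0.17)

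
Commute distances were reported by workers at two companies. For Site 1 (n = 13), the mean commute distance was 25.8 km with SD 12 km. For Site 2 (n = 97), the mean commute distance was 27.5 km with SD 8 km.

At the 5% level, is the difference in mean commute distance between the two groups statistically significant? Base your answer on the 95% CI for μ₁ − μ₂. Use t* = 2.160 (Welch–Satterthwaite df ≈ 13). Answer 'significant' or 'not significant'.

not significant

SE₁ = s₁/√n₁ = 12/√13 = 3.3282; SE₂ = 8/√97 = 0.8123.
Independent samples, unequal variances: SE_diff = √(SE₁² + SE₂²) = √(11.07691524 + 0.65983129) = 3.4259.
t* = 2.160, so margin of error = 2.160 × 3.4259 = 7.3999.
Difference in means = 25.8 − 27.5 = -1.7000.
-1.7000 ± 7.3999 → (-9.0999, 5.6999).
The interval (-9.0999, 5.6999) contains 0, so the difference is not significant.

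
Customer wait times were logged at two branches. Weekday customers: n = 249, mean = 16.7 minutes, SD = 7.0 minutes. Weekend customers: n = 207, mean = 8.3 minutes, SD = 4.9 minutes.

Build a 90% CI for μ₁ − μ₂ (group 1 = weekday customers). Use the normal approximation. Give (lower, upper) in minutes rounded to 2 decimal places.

SE₁ = s₁/√n₁ = 7.0/√249 = 0.4436; SE₂ = 4.9/√207 = 0.3406.
Independent samples, unequal variances: SE_diff = √(SE₁² + SE₂²) = √(0.19678096 + 0.11600836) = 0.5593.
z* = 1.645, so margin of error = 1.645 × 0.5593 = 0.9200.
Difference in means = 16.7 − 8.3 = 8.4000.
8.4000 ± 0.9200 → (7.48, 9.32).

(7.48, 9.32)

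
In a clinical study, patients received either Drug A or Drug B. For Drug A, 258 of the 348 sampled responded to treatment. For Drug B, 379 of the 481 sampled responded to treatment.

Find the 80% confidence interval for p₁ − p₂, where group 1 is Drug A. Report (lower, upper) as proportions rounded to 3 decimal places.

First, p̂₁ = 258/348 = 0.7414; p̂₂ = 379/481 = 0.7879.
The two standard errors are √(0.7414×0.2586/348) = 0.02347 and √(0.7879×0.2121/481) = 0.01864.
Because the samples are independent, SE_diff = √(0.02347² + 0.01864²) = 0.02997.
Using z* = 1.282 for 80%, ME = 1.282 × 0.02997 = 0.03842.
p̂₁ − p̂₂ = -0.0465; interval -0.0465 ± 0.03842 gives (-0.085, -0.008).

(-0.085, -0.008)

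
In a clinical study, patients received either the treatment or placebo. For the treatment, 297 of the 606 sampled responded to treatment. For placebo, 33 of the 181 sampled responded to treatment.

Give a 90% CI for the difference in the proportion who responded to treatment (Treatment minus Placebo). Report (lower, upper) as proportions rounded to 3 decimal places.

(0.250, 0.366)

Sample proportions: 297/606 = 0.4901, 33/181 = 0.1823.
Each SE is √(p̂(1−p̂)/n): √(0.4901·0.5099/606) = 0.02031 and √(0.1823·0.8177/181) = 0.02870.
SE(p̂₁ − p̂₂) = √(SE₁² + SE₂²) = √(0.0004124961 + 0.00082369) = 0.03516, since the two samples are independent.
At 90% confidence z* = 1.645; margin = 1.645 × 0.03516 = 0.05784.
The difference is 0.4901 − 0.1823 = 0.3078, so the interval is 0.3078 ± 0.05784 = (0.250, 0.366).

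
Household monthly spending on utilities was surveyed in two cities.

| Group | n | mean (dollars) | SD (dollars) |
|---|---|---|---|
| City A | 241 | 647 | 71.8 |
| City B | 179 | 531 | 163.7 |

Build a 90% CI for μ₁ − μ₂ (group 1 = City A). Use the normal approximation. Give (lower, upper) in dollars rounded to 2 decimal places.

(94.48, 137.52)

Per-group SEs: s₁/√n₁ = 71.8/√241 = 4.6250, s₂/√n₂ = 163.7/√179 = 12.2355.
Unpooled SE of the difference: √(21.390625 + 149.70746025) = 13.0804.
Margin of error = z* · SE = 1.645 × 13.0804 = 21.5173.
x̄₁ − x̄₂ = 647 − 531 = 116.0000.
CI: 116.0000 ± 21.5173 = (94.48, 137.52).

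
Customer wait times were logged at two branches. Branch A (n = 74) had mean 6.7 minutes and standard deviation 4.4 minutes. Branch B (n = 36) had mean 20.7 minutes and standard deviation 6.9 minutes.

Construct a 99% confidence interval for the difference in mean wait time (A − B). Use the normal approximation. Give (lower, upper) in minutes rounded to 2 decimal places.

(-17.24, -10.76)

Standard errors of each mean: 4.4/√74 = 0.5115 and 6.9/√36 = 1.1500.
SE(x̄₁ − x̄₂) = √(0.5115² + 1.1500²) = 1.2586 for independent samples with unequal variances.
With z* = 2.576, the margin is 2.576 × 1.2586 = 3.2422.
x̄₁ − x̄₂ = 6.7 − 20.7 = -14.0000; the interval is -14.0000 ± 3.2422 = (-17.24, -10.76).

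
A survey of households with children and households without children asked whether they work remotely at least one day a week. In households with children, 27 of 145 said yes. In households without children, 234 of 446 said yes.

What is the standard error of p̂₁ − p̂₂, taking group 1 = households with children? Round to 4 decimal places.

p̂₁ = 27/145 = 0.1862 and p̂₂ = 234/446 = 0.5247.
SE₁ = √(p̂₁(1−p̂₁)/n₁) = √(0.1862·0.8138/145) = 0.03233; SE₂ = √(0.5247·0.4753/446) = 0.02365.
Independent samples: SE of the difference = √(SE₁² + SE₂²) = √(0.0010452289 + 0.0005593225) = 0.04006.

0.0401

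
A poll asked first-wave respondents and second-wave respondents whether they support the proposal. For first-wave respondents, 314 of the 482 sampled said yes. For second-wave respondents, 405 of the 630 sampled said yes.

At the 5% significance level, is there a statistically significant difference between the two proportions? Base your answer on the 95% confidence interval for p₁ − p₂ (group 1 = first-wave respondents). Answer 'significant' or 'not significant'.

not significant

p̂₁ = 314/482 = 0.6515 and p̂₂ = 405/630 = 0.6429.
SE₁ = √(p̂₁(1−p̂₁)/n₁) = √(0.6515·0.3485/482) = 0.02170; SE₂ = √(0.6429·0.3571/630) = 0.01909.
Independent samples: SE of the difference = √(SE₁² + SE₂²) = √(0.00047089 + 0.0003644281) = 0.02890.
z* for 95% confidence is 1.960, so the margin of error is 1.960 × 0.02890 = 0.05664.
Point estimate p̂₁ − p̂₂ = 0.6515 − 0.6429 = 0.0086.
0.0086 ± 0.05664 → (-0.04804, 0.06524).
The interval (-0.04804, 0.06524) contains 0, so the difference is not significant.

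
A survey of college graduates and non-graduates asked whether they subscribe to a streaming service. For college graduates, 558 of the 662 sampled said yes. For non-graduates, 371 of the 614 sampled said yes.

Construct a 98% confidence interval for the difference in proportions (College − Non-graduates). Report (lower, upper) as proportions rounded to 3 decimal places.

First, p̂₁ = 558/662 = 0.8429; p̂₂ = 371/614 = 0.6042.
The two standard errors are √(0.8429×0.1571/662) = 0.01414 and √(0.6042×0.3958/614) = 0.01974.
Because the samples are independent, SE_diff = √(0.01414² + 0.01974²) = 0.02428.
Using z* = 2.326 for 98%, ME = 2.326 × 0.02428 = 0.05648.
p̂₁ − p̂₂ = 0.2387; interval 0.2387 ± 0.05648 gives (0.182, 0.295).

(0.182, 0.295)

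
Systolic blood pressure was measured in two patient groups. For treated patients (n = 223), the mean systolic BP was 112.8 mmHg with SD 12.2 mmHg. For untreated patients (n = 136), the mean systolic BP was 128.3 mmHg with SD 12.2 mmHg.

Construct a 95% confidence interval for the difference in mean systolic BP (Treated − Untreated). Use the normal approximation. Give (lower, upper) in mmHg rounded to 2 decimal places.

Per-group SEs: s₁/√n₁ = 12.2/√223 = 0.8170, s₂/√n₂ = 12.2/√136 = 1.0461.
Unpooled SE of the difference: √(0.667489 + 1.09432521) = 1.3273.
Margin of error = z* · SE = 1.960 × 1.3273 = 2.6015.
x̄₁ − x̄₂ = 112.8 − 128.3 = -15.5000.
CI: -15.5000 ± 2.6015 = (-18.10, -12.90).

(-18.10, -12.90)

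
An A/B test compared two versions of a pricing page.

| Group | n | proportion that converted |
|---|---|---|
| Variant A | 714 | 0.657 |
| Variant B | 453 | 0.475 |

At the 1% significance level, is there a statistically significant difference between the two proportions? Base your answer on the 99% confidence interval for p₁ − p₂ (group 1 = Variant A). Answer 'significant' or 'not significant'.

significant

SE₁ = √(p̂₁(1−p̂₁)/n₁) = √(0.6570·0.3430/714) = 0.01777; SE₂ = √(0.4750·0.5250/453) = 0.02346.
Independent samples: SE of the difference = √(SE₁² + SE₂²) = √(0.0003157729 + 0.0005503716) = 0.02943.
z* for 99% confidence is 2.576, so the margin of error is 2.576 × 0.02943 = 0.07581.
Point estimate p̂₁ − p̂₂ = 0.6570 − 0.4750 = 0.1820.
0.1820 ± 0.07581 → (0.10619, 0.25781).
The interval (0.10619, 0.25781) does not contain 0, so the difference is significant.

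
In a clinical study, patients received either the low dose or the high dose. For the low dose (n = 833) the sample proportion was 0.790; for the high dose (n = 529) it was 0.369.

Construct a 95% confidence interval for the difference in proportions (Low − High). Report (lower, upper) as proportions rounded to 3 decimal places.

(0.371, 0.471)

The two standard errors are √(0.7900×0.2100/833) = 0.01411 and √(0.3690×0.6310/529) = 0.02098.
Because the samples are independent, SE_diff = √(0.01411² + 0.02098²) = 0.02528.
Using z* = 1.960 for 95%, ME = 1.960 × 0.02528 = 0.04955.
p̂₁ − p̂₂ = 0.4210; interval 0.4210 ± 0.04955 gives (0.371, 0.471).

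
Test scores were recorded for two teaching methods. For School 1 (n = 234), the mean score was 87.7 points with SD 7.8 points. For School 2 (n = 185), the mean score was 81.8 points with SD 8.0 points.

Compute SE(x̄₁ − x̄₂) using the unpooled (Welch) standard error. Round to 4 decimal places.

0.7784

Per-group SEs: s₁/√n₁ = 7.8/√234 = 0.5099, s₂/√n₂ = 8.0/√185 = 0.5882.
Unpooled SE of the difference: √(0.25999801 + 0.34597924) = 0.7784.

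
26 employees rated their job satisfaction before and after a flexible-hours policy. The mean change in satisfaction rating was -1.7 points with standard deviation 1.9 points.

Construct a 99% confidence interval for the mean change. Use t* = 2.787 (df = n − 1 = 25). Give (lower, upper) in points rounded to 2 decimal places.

This is a matched-pairs design, so SE = s_d/√n = 1.9/√26 = 0.3726.
Margin = 2.787 × 0.3726 = 1.0384; the interval is -1.7 ± 1.0384 = (-2.74, -0.66).

(-2.74, -0.66)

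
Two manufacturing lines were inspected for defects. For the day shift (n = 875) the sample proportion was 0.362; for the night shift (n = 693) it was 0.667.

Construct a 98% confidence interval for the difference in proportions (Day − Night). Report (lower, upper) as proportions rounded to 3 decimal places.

(-0.361, -0.249)

Each SE is √(p̂(1−p̂)/n): √(0.3620·0.6380/875) = 0.01625 and √(0.6670·0.3330/693) = 0.01790.
SE(p̂₁ − p̂₂) = √(SE₁² + SE₂²) = √(0.0002640625 + 0.00032041) = 0.02418, since the two samples are independent.
At 98% confidence z* = 2.326; margin = 2.326 × 0.02418 = 0.05624.
The difference is 0.3620 − 0.6670 = -0.3050, so the interval is -0.3050 ± 0.05624 = (-0.361, -0.249).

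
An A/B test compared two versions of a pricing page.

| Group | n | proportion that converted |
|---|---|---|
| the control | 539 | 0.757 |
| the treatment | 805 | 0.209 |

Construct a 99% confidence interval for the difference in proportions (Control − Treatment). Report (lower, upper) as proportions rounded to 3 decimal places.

The two standard errors are √(0.7570×0.2430/539) = 0.01847 and √(0.2090×0.7910/805) = 0.01433.
Because the samples are independent, SE_diff = √(0.01847² + 0.01433²) = 0.02338.
Using z* = 2.576 for 99%, ME = 2.576 × 0.02338 = 0.06023.
p̂₁ − p̂₂ = 0.5480; interval 0.5480 ± 0.06023 gives (0.488, 0.608).

(0.488, 0.608)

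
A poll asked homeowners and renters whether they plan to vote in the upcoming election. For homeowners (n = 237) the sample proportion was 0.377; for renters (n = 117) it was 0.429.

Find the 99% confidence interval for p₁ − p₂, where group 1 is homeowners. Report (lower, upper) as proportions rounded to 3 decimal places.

(-0.195, 0.091)

SE₁ = √(p̂₁(1−p̂₁)/n₁) = √(0.3770·0.6230/237) = 0.03148; SE₂ = √(0.4290·0.5710/117) = 0.04576.
Independent samples: SE of the difference = √(SE₁² + SE₂²) = √(0.0009909904 + 0.0020939776) = 0.05554.
z* for 99% confidence is 2.576, so the margin of error is 2.576 × 0.05554 = 0.14307.
Point estimate p̂₁ − p̂₂ = 0.3770 − 0.4290 = -0.0520.
-0.0520 ± 0.14307 → (-0.195, 0.091).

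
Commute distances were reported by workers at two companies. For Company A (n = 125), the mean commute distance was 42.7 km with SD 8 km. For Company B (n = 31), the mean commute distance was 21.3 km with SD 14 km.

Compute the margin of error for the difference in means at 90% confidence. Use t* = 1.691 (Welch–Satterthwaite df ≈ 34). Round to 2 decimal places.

4.42

SE₁ = s₁/√n₁ = 8/√125 = 0.7155; SE₂ = 14/√31 = 2.5145.
Independent samples, unequal variances: SE_diff = √(SE₁² + SE₂²) = √(0.51194025 + 6.32271025) = 2.6143.
t* = 1.691, so margin of error = 1.691 × 2.6143 = 4.4208.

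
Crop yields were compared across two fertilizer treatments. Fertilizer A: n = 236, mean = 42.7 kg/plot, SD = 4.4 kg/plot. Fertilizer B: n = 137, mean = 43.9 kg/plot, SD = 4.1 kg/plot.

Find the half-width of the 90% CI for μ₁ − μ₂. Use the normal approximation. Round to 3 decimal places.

Standard errors of each mean: 4.4/√236 = 0.2864 and 4.1/√137 = 0.3503.
SE(x̄₁ − x̄₂) = √(0.2864² + 0.3503²) = 0.4525 for independent samples with unequal variances.
With z* = 1.645, the margin is 1.645 × 0.4525 = 0.7444.

0.744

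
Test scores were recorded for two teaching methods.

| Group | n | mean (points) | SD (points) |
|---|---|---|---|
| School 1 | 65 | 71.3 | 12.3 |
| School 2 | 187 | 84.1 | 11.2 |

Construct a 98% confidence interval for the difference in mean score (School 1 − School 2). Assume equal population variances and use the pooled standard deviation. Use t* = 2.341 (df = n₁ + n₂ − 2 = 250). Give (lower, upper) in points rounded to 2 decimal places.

(-16.67, -8.93)

s_p = √[((n₁−1)s₁² + (n₂−1)s₂²)/(n₁+n₂−2)] = √[(64·12.3² + 186·11.2²)/250] = 11.4916.
SE = 11.4916·√(1/65 + 1/187) = 1.6546.
With t* = 2.341, margin = 2.341 × 1.6546 = 3.8734.
x̄₁ − x̄₂ = 71.3 − 84.1 = -12.8000; interval -12.8000 ± 3.8734 = (-16.67, -8.93).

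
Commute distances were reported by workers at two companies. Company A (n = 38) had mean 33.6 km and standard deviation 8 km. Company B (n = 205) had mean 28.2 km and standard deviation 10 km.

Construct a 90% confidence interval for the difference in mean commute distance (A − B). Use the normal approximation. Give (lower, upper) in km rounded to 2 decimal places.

(2.98, 7.82)

Standard errors of each mean: 8/√38 = 1.2978 and 10/√205 = 0.6984.
SE(x̄₁ − x̄₂) = √(1.2978² + 0.6984²) = 1.4738 for independent samples with unequal variances.
With z* = 1.645, the margin is 1.645 × 1.4738 = 2.4244.
x̄₁ − x̄₂ = 33.6 − 28.2 = 5.4000; the interval is 5.4000 ± 2.4244 = (2.98, 7.82).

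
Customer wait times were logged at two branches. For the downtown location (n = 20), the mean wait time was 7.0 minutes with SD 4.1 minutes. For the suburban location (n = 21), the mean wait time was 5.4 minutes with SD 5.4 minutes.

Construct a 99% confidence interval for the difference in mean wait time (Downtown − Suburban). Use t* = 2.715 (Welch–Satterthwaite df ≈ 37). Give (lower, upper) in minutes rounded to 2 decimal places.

SE₁ = s₁/√n₁ = 4.1/√20 = 0.9168; SE₂ = 5.4/√21 = 1.1784.
Independent samples, unequal variances: SE_diff = √(SE₁² + SE₂²) = √(0.84052224 + 1.38862656) = 1.4930.
t* = 2.715, so margin of error = 2.715 × 1.4930 = 4.0535.
Difference in means = 7.0 − 5.4 = 1.6000.
1.6000 ± 4.0535 → (-2.45, 5.65).

(-2.45, 5.65)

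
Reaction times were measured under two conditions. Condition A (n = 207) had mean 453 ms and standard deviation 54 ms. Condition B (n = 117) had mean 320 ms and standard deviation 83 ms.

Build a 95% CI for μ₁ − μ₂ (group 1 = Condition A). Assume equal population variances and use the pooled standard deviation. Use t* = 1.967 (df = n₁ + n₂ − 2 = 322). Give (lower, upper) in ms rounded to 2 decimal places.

(118.00, 148.00)

s_p = √[((n₁−1)s₁² + (n₂−1)s₂²)/(n₁+n₂−2)] = √[(206·54² + 116·83²)/322] = 65.9338.
SE = 65.9338·√(1/207 + 1/117) = 7.6261.
With t* = 1.967, margin = 1.967 × 7.6261 = 15.0005.
x̄₁ − x̄₂ = 453 − 320 = 133.0000; interval 133.0000 ± 15.0005 = (118.00, 148.00).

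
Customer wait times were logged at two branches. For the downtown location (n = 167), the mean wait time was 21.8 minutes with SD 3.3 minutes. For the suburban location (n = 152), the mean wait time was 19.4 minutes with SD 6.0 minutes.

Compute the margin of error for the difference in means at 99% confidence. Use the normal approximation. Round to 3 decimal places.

1.416

SE₁ = s₁/√n₁ = 3.3/√167 = 0.2554; SE₂ = 6.0/√152 = 0.4867.
Independent samples, unequal variances: SE_diff = √(SE₁² + SE₂²) = √(0.06522916 + 0.23687689) = 0.5496.
z* = 2.576, so margin of error = 2.576 × 0.5496 = 1.4158.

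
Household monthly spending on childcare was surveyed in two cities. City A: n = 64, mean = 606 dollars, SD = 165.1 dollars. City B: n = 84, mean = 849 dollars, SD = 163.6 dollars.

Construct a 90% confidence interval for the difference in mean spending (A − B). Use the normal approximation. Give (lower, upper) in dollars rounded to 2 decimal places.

SE₁ = s₁/√n₁ = 165.1/√64 = 20.6375; SE₂ = 163.6/√84 = 17.8502.
Independent samples, unequal variances: SE_diff = √(SE₁² + SE₂²) = √(425.90640625 + 318.62964004) = 27.2862.
z* = 1.645, so margin of error = 1.645 × 27.2862 = 44.8858.
Difference in means = 606 − 849 = -243.0000.
-243.0000 ± 44.8858 → (-287.89, -198.11).

(-287.89, -198.11)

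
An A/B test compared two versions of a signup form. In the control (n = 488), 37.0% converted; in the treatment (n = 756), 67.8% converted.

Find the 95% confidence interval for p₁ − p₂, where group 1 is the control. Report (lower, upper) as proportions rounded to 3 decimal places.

The two standard errors are √(0.3700×0.6300/488) = 0.02186 and √(0.6780×0.3220/756) = 0.01699.
Because the samples are independent, SE_diff = √(0.02186² + 0.01699²) = 0.02769.
Using z* = 1.960 for 95%, ME = 1.960 × 0.02769 = 0.05427.
p̂₁ − p̂₂ = -0.3080; interval -0.3080 ± 0.05427 gives (-0.362, -0.254).

(-0.362, -0.254)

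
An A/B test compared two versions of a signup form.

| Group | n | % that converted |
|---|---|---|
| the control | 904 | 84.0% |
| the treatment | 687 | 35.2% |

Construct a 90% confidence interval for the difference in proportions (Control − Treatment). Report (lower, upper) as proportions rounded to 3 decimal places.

The two standard errors are √(0.8400×0.1600/904) = 0.01219 and √(0.3520×0.6480/687) = 0.01822.
Because the samples are independent, SE_diff = √(0.01219² + 0.01822²) = 0.02192.
Using z* = 1.645 for 90%, ME = 1.645 × 0.02192 = 0.03606.
p̂₁ − p̂₂ = 0.4880; interval 0.4880 ± 0.03606 gives (0.452, 0.524).

(0.452, 0.524)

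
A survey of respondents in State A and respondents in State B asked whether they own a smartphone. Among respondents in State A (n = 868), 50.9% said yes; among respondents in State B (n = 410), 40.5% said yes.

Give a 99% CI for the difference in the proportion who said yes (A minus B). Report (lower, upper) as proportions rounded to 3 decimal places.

Each SE is √(p̂(1−p̂)/n): √(0.5090·0.4910/868) = 0.01697 and √(0.4050·0.5950/410) = 0.02424.
SE(p̂₁ − p̂₂) = √(SE₁² + SE₂²) = √(0.0002879809 + 0.0005875776) = 0.02959, since the two samples are independent.
At 99% confidence z* = 2.576; margin = 2.576 × 0.02959 = 0.07622.
The difference is 0.5090 − 0.4050 = 0.1040, so the interval is 0.1040 ± 0.07622 = (0.028, 0.180).

(0.028, 0.180)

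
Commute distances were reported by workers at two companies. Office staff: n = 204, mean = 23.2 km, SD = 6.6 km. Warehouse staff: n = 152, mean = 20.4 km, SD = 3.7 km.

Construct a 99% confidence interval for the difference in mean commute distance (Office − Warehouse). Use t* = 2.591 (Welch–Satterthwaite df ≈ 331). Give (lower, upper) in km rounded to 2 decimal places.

(1.37, 4.23)

Per-group SEs: s₁/√n₁ = 6.6/√204 = 0.4621, s₂/√n₂ = 3.7/√152 = 0.3001.
Unpooled SE of the difference: √(0.21353641 + 0.09006001) = 0.5510.
Margin of error = t* · SE = 2.591 × 0.5510 = 1.4276.
x̄₁ − x̄₂ = 23.2 − 20.4 = 2.8000.
CI: 2.8000 ± 1.4276 = (1.37, 4.23).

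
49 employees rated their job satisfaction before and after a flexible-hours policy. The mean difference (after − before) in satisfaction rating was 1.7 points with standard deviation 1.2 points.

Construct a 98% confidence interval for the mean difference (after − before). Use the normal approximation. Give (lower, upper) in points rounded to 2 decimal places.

(1.30, 2.10)

Paired design: SE = s_d/√n = 1.2/√49 = 0.1714.
z* = 2.326; margin of error = 2.326 × 0.1714 = 0.3987.
1.7 ± 0.3987 → (1.30, 2.10).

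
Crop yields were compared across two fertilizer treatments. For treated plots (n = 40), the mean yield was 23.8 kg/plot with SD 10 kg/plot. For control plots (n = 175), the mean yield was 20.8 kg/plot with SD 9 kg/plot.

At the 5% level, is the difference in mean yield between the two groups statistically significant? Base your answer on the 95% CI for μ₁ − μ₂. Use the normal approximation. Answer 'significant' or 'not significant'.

Per-group SEs: s₁/√n₁ = 10/√40 = 1.5811, s₂/√n₂ = 9/√175 = 0.6803.
Unpooled SE of the difference: √(2.49987721 + 0.46280809) = 1.7212.
Margin of error = z* · SE = 1.960 × 1.7212 = 3.3736.
x̄₁ − x̄₂ = 23.8 − 20.8 = 3.0000.
CI: 3.0000 ± 3.3736 = (-0.3736, 6.3736).
The interval (-0.3736, 6.3736) contains 0, so the difference is not significant.

not significant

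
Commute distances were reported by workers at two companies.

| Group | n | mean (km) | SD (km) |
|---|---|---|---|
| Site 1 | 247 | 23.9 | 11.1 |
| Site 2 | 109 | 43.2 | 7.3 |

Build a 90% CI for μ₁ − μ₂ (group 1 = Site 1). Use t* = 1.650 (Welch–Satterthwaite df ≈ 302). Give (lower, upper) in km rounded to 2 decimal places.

(-20.94, -17.66)

SE₁ = s₁/√n₁ = 11.1/√247 = 0.7063; SE₂ = 7.3/√109 = 0.6992.
Independent samples, unequal variances: SE_diff = √(SE₁² + SE₂²) = √(0.49885969 + 0.48888064) = 0.9939.
t* = 1.650, so margin of error = 1.650 × 0.9939 = 1.6399.
Difference in means = 23.9 − 43.2 = -19.3000.
-19.3000 ± 1.6399 → (-20.94, -17.66).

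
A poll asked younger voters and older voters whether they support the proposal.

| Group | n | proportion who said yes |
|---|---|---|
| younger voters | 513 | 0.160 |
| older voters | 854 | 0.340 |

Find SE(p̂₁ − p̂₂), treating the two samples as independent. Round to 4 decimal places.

0.0229

SE₁ = √(p̂₁(1−p̂₁)/n₁) = √(0.1600·0.8400/513) = 0.01619; SE₂ = √(0.3400·0.6600/854) = 0.01621.
Independent samples: SE of the difference = √(SE₁² + SE₂²) = √(0.0002621161 + 0.0002627641) = 0.02291.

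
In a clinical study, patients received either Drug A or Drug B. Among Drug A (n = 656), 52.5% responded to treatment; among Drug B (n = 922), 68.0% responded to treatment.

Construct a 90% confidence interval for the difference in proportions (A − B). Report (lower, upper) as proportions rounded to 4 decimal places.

(-0.1958, -0.1142)

SE₁ = √(p̂₁(1−p̂₁)/n₁) = √(0.5250·0.4750/656) = 0.01950; SE₂ = √(0.6800·0.3200/922) = 0.01536.
Independent samples: SE of the difference = √(SE₁² + SE₂²) = √(0.00038025 + 0.0002359296) = 0.02482.
z* for 90% confidence is 1.645, so the margin of error is 1.645 × 0.02482 = 0.04083.
Point estimate p̂₁ − p̂₂ = 0.5250 − 0.6800 = -0.1550.
-0.1550 ± 0.04083 → (-0.1958, -0.1142).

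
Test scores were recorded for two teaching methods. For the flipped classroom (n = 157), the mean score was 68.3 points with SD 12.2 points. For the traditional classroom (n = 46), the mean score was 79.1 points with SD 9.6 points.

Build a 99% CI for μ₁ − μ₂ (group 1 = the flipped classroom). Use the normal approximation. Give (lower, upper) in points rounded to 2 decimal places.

(-15.23, -6.37)

SE₁ = s₁/√n₁ = 12.2/√157 = 0.9737; SE₂ = 9.6/√46 = 1.4154.
Independent samples, unequal variances: SE_diff = √(SE₁² + SE₂²) = √(0.94809169 + 2.00335716) = 1.7180.
z* = 2.576, so margin of error = 2.576 × 1.7180 = 4.4256.
Difference in means = 68.3 − 79.1 = -10.8000.
-10.8000 ± 4.4256 → (-15.23, -6.37).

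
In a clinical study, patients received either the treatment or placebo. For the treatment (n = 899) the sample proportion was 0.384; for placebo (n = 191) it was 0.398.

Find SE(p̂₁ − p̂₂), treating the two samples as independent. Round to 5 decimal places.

0.03896

SE₁ = √(p̂₁(1−p̂₁)/n₁) = √(0.3840·0.6160/899) = 0.01622; SE₂ = √(0.3980·0.6020/191) = 0.03542.
Independent samples: SE of the difference = √(SE₁² + SE₂²) = √(0.0002630884 + 0.0012545764) = 0.03896.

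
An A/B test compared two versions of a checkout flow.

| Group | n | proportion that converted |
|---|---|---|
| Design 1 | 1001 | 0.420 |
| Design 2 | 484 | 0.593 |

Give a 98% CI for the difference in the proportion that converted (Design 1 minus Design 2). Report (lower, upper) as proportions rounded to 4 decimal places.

(-0.2364, -0.1096)

SE₁ = √(p̂₁(1−p̂₁)/n₁) = √(0.4200·0.5800/1001) = 0.01560; SE₂ = √(0.5930·0.4070/484) = 0.02233.
Independent samples: SE of the difference = √(SE₁² + SE₂²) = √(0.00024336 + 0.0004986289) = 0.02724.
z* for 98% confidence is 2.326, so the margin of error is 2.326 × 0.02724 = 0.06336.
Point estimate p̂₁ − p̂₂ = 0.4200 − 0.5930 = -0.1730.
-0.1730 ± 0.06336 → (-0.2364, -0.1096).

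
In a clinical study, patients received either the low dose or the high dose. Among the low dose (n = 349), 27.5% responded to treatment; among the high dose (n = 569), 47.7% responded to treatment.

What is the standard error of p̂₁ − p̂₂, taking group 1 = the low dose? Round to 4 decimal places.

0.0318

SE₁ = √(p̂₁(1−p̂₁)/n₁) = √(0.2750·0.7250/349) = 0.02390; SE₂ = √(0.4770·0.5230/569) = 0.02094.
Independent samples: SE of the difference = √(SE₁² + SE₂²) = √(0.00057121 + 0.0004384836) = 0.03178.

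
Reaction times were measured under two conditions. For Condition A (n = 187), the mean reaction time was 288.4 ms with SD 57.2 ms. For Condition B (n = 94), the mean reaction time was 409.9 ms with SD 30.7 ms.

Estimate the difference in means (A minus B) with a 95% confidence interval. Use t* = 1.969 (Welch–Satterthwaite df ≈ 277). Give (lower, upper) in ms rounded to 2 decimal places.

(-131.83, -111.17)

Standard errors of each mean: 57.2/√187 = 4.1829 and 30.7/√94 = 3.1665.
SE(x̄₁ − x̄₂) = √(4.1829² + 3.1665²) = 5.2463 for independent samples with unequal variances.
With t* = 1.969, the margin is 1.969 × 5.2463 = 10.3300.
x̄₁ − x̄₂ = 288.4 − 409.9 = -121.5000; the interval is -121.5000 ± 10.3300 = (-131.83, -111.17).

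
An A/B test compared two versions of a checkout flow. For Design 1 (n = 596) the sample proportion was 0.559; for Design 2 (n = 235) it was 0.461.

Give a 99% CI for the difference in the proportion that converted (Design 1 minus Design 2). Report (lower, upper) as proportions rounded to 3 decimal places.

(-0.001, 0.197)

Each SE is √(p̂(1−p̂)/n): √(0.5590·0.4410/596) = 0.02034 and √(0.4610·0.5390/235) = 0.03252.
SE(p̂₁ − p̂₂) = √(SE₁² + SE₂²) = √(0.0004137156 + 0.0010575504) = 0.03836, since the two samples are independent.
At 99% confidence z* = 2.576; margin = 2.576 × 0.03836 = 0.09882.
The difference is 0.5590 − 0.4610 = 0.0980, so the interval is 0.0980 ± 0.09882 = (-0.001, 0.197).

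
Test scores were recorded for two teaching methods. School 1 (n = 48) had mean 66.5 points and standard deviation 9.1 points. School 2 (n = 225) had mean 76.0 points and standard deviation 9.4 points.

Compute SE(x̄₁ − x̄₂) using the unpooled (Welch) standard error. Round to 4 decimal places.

SE₁ = s₁/√n₁ = 9.1/√48 = 1.3135; SE₂ = 9.4/√225 = 0.6267.
Independent samples, unequal variances: SE_diff = √(SE₁² + SE₂²) = √(1.72528225 + 0.39275289) = 1.4553.

1.4553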